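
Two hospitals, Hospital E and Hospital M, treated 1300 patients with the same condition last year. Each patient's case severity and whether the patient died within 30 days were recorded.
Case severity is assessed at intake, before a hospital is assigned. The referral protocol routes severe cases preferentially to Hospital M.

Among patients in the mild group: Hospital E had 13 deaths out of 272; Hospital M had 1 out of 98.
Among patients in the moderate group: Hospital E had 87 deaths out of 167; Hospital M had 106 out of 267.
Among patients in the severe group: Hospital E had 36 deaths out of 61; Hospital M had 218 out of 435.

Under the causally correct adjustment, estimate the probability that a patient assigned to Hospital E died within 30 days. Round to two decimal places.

The case severity-specific comparison favours Hospital M throughout, but the pooled figures favour Hospital E. The question is whether to condition on case severity.
Since case severity is a pre-existing factor (not a product of the hospital) and it affects the outcome on its own, it is a confounder. The stratified rates, not the pooled rate, identify the causal effect.
Standardising Hospital E to the population case severity mix: 0.285·13/272 + 0.334·87/167 + 0.382·36/61 = 0.413.

0.41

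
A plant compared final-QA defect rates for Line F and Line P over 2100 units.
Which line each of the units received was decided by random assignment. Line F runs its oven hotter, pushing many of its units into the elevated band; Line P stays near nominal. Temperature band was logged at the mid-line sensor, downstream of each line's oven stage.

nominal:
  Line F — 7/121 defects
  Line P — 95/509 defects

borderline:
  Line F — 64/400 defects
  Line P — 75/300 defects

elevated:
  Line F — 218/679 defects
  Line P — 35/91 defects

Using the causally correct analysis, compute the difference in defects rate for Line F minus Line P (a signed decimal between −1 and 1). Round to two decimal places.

+0.01

Because the line influences in-process temperature band, in-process temperature band is a post-treatment mediator, not a confounder. Stratifying on it would bias the estimate; the causal effect is the crude pooled difference.
The causal difference is the pooled difference: 0.241 − 0.228 = +0.013.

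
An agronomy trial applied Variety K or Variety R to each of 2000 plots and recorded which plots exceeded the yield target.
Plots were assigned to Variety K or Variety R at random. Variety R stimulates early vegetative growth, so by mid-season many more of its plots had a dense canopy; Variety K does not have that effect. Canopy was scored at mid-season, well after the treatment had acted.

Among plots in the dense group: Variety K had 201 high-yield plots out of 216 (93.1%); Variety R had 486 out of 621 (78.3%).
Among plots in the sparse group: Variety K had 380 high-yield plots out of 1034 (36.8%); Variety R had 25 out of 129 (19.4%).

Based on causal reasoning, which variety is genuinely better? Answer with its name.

Variety R

Mid-season canopy here is a post-treatment variable shaped by the variety; conditioning on it would introduce bias rather than remove it. The overall comparison is the causal one.
Pooled: Variety K 46.5% vs Variety R 68.1%; Variety R is higher overall.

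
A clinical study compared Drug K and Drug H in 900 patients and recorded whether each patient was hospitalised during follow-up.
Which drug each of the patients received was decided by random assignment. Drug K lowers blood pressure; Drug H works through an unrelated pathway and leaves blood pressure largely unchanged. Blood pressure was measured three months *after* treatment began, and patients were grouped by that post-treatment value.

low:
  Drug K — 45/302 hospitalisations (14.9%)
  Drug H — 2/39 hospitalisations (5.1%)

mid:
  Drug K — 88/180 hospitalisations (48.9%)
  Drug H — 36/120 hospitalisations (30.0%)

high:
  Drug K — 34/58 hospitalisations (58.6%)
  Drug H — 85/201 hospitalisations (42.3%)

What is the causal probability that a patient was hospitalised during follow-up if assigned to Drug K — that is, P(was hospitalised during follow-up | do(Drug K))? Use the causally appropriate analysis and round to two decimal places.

0.31

The stratified and pooled comparisons disagree (Drug H wins within each blood pressure; Drug K wins overall), so the answer turns on the causal role of blood pressure.
Blood pressure is downstream of the drug. One should not condition on a consequence of treatment, so the overall rates are the right comparison.
So P(outcome | do(Drug K)) is just the pooled rate for Drug K: 167/540 = 0.309.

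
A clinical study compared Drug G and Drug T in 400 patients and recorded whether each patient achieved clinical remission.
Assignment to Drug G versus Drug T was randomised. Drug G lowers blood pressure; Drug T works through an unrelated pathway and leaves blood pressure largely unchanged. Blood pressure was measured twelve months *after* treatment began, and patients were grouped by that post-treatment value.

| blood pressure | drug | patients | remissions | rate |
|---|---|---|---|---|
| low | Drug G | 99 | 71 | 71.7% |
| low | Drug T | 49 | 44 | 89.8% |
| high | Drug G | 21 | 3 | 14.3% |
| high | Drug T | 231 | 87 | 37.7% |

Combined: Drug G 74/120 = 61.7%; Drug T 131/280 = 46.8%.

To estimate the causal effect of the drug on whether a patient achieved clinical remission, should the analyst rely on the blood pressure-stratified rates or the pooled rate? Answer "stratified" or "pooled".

pooled

Within every blood pressure level Drug T has the higher rate, yet pooled Drug G does — Simpson's reversal.
Blood pressure lies on the pathway drug → blood pressure → outcome, so adjusting for it blocks the indirect effect. For the total causal effect of drug, use the unadjusted pooled rates.
Pooled: Drug G 61.7% vs Drug T 46.8%; Drug G is higher overall.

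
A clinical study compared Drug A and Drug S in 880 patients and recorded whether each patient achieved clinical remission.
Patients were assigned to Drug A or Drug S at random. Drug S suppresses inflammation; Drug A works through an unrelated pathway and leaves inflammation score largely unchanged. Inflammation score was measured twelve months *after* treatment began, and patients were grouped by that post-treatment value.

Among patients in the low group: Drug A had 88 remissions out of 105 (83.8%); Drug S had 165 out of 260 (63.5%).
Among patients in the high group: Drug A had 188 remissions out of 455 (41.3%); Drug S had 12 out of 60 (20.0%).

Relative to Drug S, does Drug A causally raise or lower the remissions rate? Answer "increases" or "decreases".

Inflammation score is recorded after the drug and is itself shifted by it — it sits on the causal path from drug to outcome. Conditioning on a mediator would strip out part of the effect we want; the pooled comparison gives the total causal effect.
Pooled: Drug A 49.3% vs Drug S 55.3%; Drug S is higher overall.

decreases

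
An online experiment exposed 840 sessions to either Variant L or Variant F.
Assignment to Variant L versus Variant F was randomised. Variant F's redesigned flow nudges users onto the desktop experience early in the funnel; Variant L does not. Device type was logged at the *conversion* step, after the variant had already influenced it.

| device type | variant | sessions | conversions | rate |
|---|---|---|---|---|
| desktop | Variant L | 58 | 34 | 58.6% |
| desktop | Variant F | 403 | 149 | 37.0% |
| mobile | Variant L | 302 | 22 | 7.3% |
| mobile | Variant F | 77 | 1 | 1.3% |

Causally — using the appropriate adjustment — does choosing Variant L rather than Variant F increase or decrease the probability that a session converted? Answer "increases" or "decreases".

Variant L is higher inside every device type stratum but Variant F is higher in aggregate. Whether to stratify depends on how device type relates to the variant.
Device type lies on the pathway variant → device type → outcome, so adjusting for it blocks the indirect effect. For the total causal effect of variant, use the unadjusted pooled rates.
Pooled: Variant L 15.6% vs Variant F 31.2%; Variant F is higher overall.

decreases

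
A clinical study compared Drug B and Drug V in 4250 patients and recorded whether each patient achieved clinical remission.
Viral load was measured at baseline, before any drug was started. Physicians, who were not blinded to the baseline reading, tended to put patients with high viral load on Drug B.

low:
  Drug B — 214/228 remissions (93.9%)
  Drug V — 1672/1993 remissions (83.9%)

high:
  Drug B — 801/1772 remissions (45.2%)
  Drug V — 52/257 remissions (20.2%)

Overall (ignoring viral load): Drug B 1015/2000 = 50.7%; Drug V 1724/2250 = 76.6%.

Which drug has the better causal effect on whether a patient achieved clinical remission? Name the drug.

Drug B

Viral load satisfies the back-door criterion: it is not a descendant of the drug, and it blocks the spurious path from drug to outcome. Adjusting for it (i.e., using the within-viral load rates) gives the causal effect.
Within each level — low: 93.9% vs 83.9%; high: 45.2% vs 20.2% — Drug B is higher every time.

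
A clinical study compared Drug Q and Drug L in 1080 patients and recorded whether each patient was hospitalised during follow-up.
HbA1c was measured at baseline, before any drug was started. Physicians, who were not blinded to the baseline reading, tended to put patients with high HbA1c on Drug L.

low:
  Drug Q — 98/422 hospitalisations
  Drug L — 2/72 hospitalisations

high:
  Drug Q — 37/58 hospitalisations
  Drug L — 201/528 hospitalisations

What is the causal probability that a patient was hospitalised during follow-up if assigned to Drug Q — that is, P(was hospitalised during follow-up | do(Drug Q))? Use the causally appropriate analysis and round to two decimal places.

HbA1c is set before the drug has any effect — it is not caused by the drug — and it independently drives the outcome. That makes it a confounder, so the causal comparison is within HbA1c levels.
Standardising Drug Q to the population HbA1c mix: 0.457·98/422 + 0.543·37/58 = 0.452.

0.45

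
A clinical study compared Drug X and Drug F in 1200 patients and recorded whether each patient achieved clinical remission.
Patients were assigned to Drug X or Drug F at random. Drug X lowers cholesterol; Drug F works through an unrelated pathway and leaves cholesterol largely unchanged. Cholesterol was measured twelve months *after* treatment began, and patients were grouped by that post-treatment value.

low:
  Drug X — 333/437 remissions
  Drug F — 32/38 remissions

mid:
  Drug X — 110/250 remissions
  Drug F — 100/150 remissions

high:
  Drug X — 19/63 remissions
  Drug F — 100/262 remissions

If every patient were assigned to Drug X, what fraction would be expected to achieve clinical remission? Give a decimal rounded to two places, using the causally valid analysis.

Cholesterol lies on the pathway drug → cholesterol → outcome, so adjusting for it blocks the indirect effect. For the total causal effect of drug, use the unadjusted pooled rates.
So P(outcome | do(Drug X)) is just the pooled rate for Drug X: 462/750 = 0.616.

0.62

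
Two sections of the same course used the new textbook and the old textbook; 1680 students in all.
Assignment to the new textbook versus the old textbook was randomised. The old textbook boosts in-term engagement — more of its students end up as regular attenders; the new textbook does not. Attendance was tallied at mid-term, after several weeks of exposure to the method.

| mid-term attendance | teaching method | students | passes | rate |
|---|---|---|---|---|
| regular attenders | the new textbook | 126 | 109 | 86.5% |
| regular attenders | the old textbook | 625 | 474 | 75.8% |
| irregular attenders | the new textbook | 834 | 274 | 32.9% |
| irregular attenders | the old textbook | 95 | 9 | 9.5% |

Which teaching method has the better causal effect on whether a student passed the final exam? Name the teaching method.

the old textbook

Mid-term attendance is recorded after the teaching method and is itself shifted by it — it sits on the causal path from teaching method to outcome. Conditioning on a mediator would strip out part of the effect we want; the pooled comparison gives the total causal effect.
Pooled: the new textbook 39.9% vs the old textbook 67.1%; the old textbook is higher overall.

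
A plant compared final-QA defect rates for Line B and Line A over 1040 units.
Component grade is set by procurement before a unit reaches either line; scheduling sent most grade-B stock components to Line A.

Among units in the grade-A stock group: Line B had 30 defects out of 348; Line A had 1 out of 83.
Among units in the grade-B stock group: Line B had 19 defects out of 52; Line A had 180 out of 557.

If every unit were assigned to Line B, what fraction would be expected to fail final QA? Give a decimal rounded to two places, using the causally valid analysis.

Line A is lower inside every component grade stratum but Line B is lower in aggregate. Whether to stratify depends on how component grade relates to the line.
Component grade satisfies the back-door criterion: it is not a descendant of the line, and it blocks the spurious path from line to outcome. Adjusting for it (i.e., using the within-component grade rates) gives the causal effect.
Standardising Line B to the population component grade mix: 0.414·30/348 + 0.586·19/52 = 0.250.

0.25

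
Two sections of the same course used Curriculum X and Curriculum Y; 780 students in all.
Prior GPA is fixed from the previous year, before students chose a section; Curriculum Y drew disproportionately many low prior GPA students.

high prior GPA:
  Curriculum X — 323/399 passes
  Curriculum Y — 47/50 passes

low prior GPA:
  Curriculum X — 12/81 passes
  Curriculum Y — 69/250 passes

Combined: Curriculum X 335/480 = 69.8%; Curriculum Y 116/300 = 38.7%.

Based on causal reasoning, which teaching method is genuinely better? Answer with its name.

Here prior GPA band is a common cause — it drives both which teaching method a case falls under and the outcome. The crude comparison mixes populations; the stratum-specific rates are the causally relevant ones.
Within each level — high prior GPA: 81.0% vs 94.0%; low prior GPA: 14.8% vs 27.6% — Curriculum Y is higher every time.

Curriculum Y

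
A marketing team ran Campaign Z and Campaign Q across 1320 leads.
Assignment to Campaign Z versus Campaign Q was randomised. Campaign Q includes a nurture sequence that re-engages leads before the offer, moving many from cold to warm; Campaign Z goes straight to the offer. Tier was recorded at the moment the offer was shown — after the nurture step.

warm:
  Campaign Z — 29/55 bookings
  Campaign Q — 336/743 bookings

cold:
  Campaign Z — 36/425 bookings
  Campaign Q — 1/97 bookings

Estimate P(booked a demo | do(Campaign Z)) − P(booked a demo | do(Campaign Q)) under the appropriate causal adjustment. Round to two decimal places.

The stratified and pooled comparisons disagree (Campaign Z wins within each engagement tier; Campaign Q wins overall), so the answer turns on the causal role of engagement tier.
Engagement tier here is a post-treatment variable shaped by the campaign; conditioning on it would introduce bias rather than remove it. The overall comparison is the causal one.
The causal difference is the pooled difference: 0.135 − 0.401 = -0.266.

-0.27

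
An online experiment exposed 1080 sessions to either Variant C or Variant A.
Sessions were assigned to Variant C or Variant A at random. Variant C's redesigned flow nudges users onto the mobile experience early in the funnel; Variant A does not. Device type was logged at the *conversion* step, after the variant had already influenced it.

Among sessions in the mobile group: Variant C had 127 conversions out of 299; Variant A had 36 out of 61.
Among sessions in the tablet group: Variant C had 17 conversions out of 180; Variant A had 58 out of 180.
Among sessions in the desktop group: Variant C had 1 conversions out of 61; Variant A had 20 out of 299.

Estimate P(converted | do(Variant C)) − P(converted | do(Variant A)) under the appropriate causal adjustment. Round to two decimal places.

The stratified and pooled comparisons disagree (Variant A wins within each device type; Variant C wins overall), so the answer turns on the causal role of device type.
Device type is downstream of the variant. One should not condition on a consequence of treatment, so the overall rates are the right comparison.
The causal difference is the pooled difference: 0.269 − 0.211 = +0.057.

+0.06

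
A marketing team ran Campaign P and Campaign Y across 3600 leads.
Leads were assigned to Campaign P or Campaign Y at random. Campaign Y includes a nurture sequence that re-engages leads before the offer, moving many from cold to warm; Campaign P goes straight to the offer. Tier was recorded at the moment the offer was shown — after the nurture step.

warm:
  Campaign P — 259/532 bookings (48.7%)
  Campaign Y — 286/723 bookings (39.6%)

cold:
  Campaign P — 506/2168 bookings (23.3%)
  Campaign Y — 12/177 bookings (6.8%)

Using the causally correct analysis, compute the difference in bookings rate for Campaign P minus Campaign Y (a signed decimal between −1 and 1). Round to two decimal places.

Because the campaign influences engagement tier, engagement tier is a post-treatment mediator, not a confounder. Stratifying on it would bias the estimate; the causal effect is the crude pooled difference.
The causal difference is the pooled difference: 0.283 − 0.331 = -0.048.

-0.05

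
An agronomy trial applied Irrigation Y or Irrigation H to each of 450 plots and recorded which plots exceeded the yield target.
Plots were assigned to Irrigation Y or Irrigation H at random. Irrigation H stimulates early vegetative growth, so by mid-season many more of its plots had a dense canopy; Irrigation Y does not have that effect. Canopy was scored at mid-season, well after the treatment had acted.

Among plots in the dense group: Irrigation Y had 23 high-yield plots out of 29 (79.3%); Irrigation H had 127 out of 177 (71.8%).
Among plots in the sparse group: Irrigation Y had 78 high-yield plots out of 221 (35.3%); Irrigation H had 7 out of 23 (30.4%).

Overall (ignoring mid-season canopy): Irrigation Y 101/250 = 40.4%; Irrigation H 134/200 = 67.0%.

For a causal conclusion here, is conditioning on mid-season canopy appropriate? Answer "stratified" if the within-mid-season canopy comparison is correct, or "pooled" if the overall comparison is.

pooled

Mid-season canopy is downstream of the irrigation. One should not condition on a consequence of treatment, so the overall rates are the right comparison.
Pooled: Irrigation Y 40.4% vs Irrigation H 67.0%; Irrigation H is higher overall.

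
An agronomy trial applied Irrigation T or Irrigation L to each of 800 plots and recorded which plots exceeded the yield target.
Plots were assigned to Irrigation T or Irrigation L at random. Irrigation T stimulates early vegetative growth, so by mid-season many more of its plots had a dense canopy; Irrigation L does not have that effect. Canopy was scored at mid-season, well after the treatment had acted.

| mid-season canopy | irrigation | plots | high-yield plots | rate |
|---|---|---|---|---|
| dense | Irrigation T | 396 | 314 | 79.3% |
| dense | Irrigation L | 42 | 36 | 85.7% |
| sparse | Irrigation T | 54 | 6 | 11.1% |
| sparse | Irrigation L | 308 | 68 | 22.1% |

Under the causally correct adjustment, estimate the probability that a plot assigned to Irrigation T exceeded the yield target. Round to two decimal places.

0.71

The mid-season canopy-specific comparison favours Irrigation L throughout, but the pooled figures favour Irrigation T. The question is whether to condition on mid-season canopy.
Mid-season canopy here is a post-treatment variable shaped by the irrigation; conditioning on it would introduce bias rather than remove it. The overall comparison is the causal one.
So P(outcome | do(Irrigation T)) is just the pooled rate for Irrigation T: 320/450 = 0.711.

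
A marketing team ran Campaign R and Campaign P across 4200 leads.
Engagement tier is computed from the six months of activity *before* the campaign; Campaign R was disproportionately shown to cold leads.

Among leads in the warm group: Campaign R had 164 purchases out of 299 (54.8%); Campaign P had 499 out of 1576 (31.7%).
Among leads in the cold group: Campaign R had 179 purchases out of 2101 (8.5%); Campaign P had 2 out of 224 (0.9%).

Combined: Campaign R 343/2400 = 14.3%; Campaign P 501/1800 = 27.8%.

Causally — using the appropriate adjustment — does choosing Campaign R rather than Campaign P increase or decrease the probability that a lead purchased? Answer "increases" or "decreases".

The stratified and pooled comparisons disagree (Campaign R wins within each engagement tier; Campaign P wins overall), so the answer turns on the causal role of engagement tier.
Engagement tier is set before the campaign has any effect — it is not caused by the campaign — and it independently drives the outcome. That makes it a confounder, so the causal comparison is within engagement tier levels.
Within each level — warm: 54.8% vs 31.7%; cold: 8.5% vs 0.9% — Campaign R is higher every time.

increases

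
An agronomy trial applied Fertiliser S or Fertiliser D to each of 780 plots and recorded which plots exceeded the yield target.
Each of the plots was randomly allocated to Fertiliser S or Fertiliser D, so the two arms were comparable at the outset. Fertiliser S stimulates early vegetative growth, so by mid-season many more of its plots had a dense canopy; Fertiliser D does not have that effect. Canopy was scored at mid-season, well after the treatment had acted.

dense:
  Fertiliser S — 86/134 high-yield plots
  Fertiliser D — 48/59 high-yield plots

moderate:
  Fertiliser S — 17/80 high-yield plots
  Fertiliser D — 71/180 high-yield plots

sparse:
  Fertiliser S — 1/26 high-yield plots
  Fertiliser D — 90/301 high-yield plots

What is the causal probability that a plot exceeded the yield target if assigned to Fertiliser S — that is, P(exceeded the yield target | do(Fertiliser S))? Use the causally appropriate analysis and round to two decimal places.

0.43

The stratified and pooled comparisons disagree (Fertiliser D wins within each mid-season canopy; Fertiliser S wins overall), so the answer turns on the causal role of mid-season canopy.
The distribution of mid-season canopy is itself part of what the fertiliser does — it is an intermediate outcome. Holding it fixed would remove that part of the effect; the total effect is the pooled difference.
So P(outcome | do(Fertiliser S)) is just the pooled rate for Fertiliser S: 104/240 = 0.433.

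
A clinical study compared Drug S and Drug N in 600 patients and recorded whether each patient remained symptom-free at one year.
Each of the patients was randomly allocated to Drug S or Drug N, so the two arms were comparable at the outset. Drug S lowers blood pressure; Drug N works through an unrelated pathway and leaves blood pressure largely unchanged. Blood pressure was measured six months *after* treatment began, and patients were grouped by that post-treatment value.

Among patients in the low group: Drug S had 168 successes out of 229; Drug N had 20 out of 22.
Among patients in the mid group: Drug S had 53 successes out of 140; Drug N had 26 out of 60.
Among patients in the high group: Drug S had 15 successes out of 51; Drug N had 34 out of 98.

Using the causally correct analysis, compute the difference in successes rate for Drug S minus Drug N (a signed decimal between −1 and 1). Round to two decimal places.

+0.12

Drug N is higher inside every blood pressure stratum but Drug S is higher in aggregate. Whether to stratify depends on how blood pressure relates to the drug.
Because the drug influences blood pressure, blood pressure is a post-treatment mediator, not a confounder. Stratifying on it would bias the estimate; the causal effect is the crude pooled difference.
The causal difference is the pooled difference: 0.562 − 0.444 = +0.117.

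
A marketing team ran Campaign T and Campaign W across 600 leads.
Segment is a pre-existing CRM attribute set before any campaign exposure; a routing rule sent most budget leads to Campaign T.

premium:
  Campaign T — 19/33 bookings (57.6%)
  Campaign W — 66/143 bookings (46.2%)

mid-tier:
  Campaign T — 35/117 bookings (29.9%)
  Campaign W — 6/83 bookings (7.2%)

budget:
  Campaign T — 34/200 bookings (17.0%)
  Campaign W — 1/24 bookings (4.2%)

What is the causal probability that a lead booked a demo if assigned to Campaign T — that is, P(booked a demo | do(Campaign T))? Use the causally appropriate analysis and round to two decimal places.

0.33

Since customer segment is a pre-existing factor (not a product of the campaign) and it affects the outcome on its own, it is a confounder. The stratified rates, not the pooled rate, identify the causal effect.
Standardising Campaign T to the population customer segment mix: 0.293·19/33 + 0.333·35/117 + 0.373·34/200 = 0.332.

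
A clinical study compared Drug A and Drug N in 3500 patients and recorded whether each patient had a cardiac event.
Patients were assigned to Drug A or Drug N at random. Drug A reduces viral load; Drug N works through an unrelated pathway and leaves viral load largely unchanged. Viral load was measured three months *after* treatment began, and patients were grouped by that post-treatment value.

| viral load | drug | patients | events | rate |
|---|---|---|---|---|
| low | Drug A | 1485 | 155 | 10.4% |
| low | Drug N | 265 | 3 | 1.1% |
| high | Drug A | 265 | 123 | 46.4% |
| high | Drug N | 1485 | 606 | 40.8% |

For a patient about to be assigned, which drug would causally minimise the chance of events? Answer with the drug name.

The viral load-specific comparison favours Drug N throughout, but the pooled figures favour Drug A. The question is whether to condition on viral load.
Viral load is downstream of the drug. One should not condition on a consequence of treatment, so the overall rates are the right comparison.
Pooled: Drug A 15.9% vs Drug N 34.8%; Drug A is lower overall.

Drug A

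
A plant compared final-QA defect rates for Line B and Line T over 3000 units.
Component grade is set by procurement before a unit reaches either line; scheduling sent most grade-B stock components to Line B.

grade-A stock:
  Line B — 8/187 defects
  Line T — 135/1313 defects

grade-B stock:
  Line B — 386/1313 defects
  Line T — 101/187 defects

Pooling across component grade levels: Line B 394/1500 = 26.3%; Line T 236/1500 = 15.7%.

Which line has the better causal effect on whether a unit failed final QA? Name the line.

Since component grade is a pre-existing factor (not a product of the line) and it affects the outcome on its own, it is a confounder. The stratified rates, not the pooled rate, identify the causal effect.
Within each level — grade-A stock: 4.3% vs 10.3%; grade-B stock: 29.4% vs 54.0% — Line B is lower every time.

Line B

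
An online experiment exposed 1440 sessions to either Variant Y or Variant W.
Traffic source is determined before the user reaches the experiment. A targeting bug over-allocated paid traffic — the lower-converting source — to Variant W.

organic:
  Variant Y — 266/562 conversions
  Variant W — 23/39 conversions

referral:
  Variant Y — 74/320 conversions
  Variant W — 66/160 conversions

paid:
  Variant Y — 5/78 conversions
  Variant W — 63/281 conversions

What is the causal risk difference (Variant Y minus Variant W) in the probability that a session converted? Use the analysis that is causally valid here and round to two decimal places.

-0.15

The stratified and pooled comparisons disagree (Variant W wins within each traffic source; Variant Y wins overall), so the answer turns on the causal role of traffic source.
Traffic source is set before the variant has any effect — it is not caused by the variant — and it independently drives the outcome. That makes it a confounder, so the causal comparison is within traffic source levels.
Adjusting over the population distribution of traffic source: 0.417·(0.473−0.590) + 0.333·(0.231−0.412) + 0.249·(0.064−0.224) = -0.149.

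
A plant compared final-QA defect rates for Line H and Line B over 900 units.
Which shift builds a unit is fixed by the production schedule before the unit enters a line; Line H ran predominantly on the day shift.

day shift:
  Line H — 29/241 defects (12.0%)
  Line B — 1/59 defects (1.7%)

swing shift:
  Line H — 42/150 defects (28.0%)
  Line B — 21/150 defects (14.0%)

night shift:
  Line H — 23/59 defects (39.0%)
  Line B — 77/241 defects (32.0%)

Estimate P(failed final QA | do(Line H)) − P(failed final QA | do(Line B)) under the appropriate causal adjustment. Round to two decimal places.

Here shift is a common cause — it drives both which line a case falls under and the outcome. The crude comparison mixes populations; the stratum-specific rates are the causally relevant ones.
Adjusting over the population distribution of shift: 0.333·(0.120−0.017) + 0.333·(0.280−0.140) + 0.333·(0.390−0.320) = +0.105.

+0.10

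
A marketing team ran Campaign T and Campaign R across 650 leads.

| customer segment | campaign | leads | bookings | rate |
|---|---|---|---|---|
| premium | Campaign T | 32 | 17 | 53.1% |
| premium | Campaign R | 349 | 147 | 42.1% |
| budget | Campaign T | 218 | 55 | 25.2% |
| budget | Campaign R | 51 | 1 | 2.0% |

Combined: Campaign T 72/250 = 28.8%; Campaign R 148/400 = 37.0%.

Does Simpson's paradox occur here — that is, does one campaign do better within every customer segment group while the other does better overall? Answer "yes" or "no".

Within each customer segment level (premium 53.1% vs 42.1%; budget 25.2% vs 2.0%), Campaign T has the higher rate every time. Pooled: 28.8% vs 37.0% — Campaign R has the higher rate overall. The two comparisons disagree.

yes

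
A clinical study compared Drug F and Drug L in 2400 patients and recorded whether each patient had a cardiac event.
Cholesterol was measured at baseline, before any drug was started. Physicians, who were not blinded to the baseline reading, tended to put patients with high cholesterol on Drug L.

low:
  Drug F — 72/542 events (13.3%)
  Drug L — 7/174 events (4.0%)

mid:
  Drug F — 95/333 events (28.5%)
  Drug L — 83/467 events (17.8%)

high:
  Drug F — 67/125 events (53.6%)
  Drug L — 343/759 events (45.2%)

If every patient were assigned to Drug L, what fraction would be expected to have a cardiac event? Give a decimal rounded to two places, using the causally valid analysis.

Within every cholesterol level Drug L has the lower rate, yet pooled Drug F does — Simpson's reversal.
The imbalance in cholesterol arose from how patients were allocated, not from anything the drug did; and cholesterol independently affects the outcome. The pooled gap is confounded — condition on cholesterol.
Standardising Drug L to the population cholesterol mix: 0.298·7/174 + 0.333·83/467 + 0.368·343/759 = 0.238.

0.24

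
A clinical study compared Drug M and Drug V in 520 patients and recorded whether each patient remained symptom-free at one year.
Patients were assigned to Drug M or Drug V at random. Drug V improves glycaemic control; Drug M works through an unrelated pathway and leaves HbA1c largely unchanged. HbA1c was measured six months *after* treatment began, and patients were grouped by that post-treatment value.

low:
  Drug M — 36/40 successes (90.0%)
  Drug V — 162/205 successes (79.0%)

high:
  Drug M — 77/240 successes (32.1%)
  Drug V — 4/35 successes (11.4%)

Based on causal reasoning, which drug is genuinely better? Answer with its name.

Drug V

Within every HbA1c level Drug M has the higher rate, yet pooled Drug V does — Simpson's reversal.
HbA1c here is a post-treatment variable shaped by the drug; conditioning on it would introduce bias rather than remove it. The overall comparison is the causal one.
Pooled: Drug M 40.4% vs Drug V 69.2%; Drug V is higher overall.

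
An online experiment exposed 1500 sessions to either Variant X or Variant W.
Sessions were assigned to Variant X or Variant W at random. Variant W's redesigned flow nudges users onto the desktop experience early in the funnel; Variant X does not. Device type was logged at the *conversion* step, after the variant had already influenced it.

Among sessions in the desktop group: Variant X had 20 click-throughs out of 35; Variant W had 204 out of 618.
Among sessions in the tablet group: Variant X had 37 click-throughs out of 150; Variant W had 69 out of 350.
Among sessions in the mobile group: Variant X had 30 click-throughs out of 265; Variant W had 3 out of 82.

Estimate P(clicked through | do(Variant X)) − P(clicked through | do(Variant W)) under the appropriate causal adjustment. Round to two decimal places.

-0.07

Device type is recorded after the variant and is itself shifted by it — it sits on the causal path from variant to outcome. Conditioning on a mediator would strip out part of the effect we want; the pooled comparison gives the total causal effect.
The causal difference is the pooled difference: 0.193 − 0.263 = -0.070.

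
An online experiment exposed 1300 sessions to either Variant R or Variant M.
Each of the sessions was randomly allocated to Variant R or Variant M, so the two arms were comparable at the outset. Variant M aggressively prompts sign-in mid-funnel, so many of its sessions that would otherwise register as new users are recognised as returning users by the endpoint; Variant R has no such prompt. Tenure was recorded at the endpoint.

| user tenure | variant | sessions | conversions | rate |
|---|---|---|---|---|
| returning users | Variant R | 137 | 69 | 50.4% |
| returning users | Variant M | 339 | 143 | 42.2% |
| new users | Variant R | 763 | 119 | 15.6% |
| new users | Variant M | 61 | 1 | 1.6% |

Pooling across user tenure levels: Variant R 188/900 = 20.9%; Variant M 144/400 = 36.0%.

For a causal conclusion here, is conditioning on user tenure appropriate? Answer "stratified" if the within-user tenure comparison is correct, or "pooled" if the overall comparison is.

pooled

Because the variant influences user tenure, user tenure is a post-treatment mediator, not a confounder. Stratifying on it would bias the estimate; the causal effect is the crude pooled difference.
Pooled: Variant R 20.9% vs Variant M 36.0%; Variant M is higher overall.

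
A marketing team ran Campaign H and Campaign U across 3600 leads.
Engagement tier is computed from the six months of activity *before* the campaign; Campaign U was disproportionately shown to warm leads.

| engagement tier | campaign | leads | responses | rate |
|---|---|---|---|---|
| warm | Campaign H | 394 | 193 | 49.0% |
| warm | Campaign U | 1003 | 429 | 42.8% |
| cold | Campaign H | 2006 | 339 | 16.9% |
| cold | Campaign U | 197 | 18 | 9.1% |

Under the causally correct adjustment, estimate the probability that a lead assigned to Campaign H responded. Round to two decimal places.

The engagement tier-specific comparison favours Campaign H throughout, but the pooled figures favour Campaign U. The question is whether to condition on engagement tier.
Engagement tier differs across campaigns for reasons unrelated to any effect of the campaign itself, and it separately predicts the outcome — a classic confounder. We must compare within engagement tier levels.
Standardising Campaign H to the population engagement tier mix: 0.388·193/394 + 0.612·339/2006 = 0.294.

0.29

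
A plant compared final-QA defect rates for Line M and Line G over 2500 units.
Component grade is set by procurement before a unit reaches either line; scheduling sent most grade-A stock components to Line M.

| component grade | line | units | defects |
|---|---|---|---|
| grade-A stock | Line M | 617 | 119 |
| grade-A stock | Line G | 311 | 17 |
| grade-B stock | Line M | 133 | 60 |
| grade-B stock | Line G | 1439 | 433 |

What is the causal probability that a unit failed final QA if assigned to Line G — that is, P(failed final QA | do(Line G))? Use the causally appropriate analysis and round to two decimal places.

0.21

Component grade is set before the line has any effect — it is not caused by the line — and it independently drives the outcome. That makes it a confounder, so the causal comparison is within component grade levels.
Standardising Line G to the population component grade mix: 0.371·17/311 + 0.629·433/1439 = 0.209.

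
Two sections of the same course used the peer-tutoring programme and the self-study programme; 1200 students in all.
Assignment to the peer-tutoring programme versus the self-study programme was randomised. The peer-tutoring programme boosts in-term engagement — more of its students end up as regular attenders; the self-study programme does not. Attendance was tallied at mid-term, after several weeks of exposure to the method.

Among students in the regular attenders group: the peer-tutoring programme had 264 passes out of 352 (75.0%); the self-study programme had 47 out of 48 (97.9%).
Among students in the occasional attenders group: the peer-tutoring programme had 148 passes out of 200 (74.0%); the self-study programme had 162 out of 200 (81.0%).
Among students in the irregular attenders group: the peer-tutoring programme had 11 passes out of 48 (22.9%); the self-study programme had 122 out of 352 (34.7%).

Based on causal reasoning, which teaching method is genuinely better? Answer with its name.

the peer-tutoring programme

Mid-term attendance here is a post-treatment variable shaped by the teaching method; conditioning on it would introduce bias rather than remove it. The overall comparison is the causal one.
Pooled: the peer-tutoring programme 70.5% vs the self-study programme 55.2%; the peer-tutoring programme is higher overall.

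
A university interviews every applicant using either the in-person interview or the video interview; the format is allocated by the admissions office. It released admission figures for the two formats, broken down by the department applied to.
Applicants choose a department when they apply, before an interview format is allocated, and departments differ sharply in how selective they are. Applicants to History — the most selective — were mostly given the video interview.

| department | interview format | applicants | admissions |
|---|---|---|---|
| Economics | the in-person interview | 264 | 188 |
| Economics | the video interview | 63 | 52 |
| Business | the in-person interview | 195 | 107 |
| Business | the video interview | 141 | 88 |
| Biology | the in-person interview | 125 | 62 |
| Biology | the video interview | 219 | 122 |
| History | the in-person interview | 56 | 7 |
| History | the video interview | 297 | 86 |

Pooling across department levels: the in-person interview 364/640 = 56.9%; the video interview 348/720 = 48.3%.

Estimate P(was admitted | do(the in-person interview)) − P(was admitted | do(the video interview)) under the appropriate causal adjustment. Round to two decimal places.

Within every department level the video interview has the higher rate, yet pooled the in-person interview does — Simpson's reversal.
Nothing the interview format does changes department; the imbalance is an allocation artefact. With department also predicting the outcome, the pooled figure is confounded, and the within-stratum comparison is the causal one.
Adjusting over the population distribution of department: 0.240·(0.712−0.825) + 0.247·(0.549−0.624) + 0.253·(0.496−0.557) + 0.260·(0.125−0.290) = -0.104.

-0.10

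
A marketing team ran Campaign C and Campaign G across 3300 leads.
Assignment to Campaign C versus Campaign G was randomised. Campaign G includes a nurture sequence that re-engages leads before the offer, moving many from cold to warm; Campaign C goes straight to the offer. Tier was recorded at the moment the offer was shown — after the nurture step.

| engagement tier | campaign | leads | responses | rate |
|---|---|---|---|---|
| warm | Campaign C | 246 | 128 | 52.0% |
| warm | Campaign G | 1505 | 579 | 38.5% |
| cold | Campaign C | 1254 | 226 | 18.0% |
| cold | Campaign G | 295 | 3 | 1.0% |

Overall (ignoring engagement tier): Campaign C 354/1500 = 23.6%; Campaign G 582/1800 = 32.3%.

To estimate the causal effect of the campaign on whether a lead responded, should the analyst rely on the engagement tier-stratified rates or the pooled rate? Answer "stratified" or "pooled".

The engagement tier-specific comparison favours Campaign C throughout, but the pooled figures favour Campaign G. The question is whether to condition on engagement tier.
Because the campaign influences engagement tier, engagement tier is a post-treatment mediator, not a confounder. Stratifying on it would bias the estimate; the causal effect is the crude pooled difference.
Pooled: Campaign C 23.6% vs Campaign G 32.3%; Campaign G is higher overall.

pooled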